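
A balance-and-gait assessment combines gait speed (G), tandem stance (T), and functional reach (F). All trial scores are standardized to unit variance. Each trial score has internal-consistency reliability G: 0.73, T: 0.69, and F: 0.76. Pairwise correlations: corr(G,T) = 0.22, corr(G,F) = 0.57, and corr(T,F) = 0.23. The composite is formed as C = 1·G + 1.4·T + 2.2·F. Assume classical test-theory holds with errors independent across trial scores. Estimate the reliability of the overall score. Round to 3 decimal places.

0.835

Var(C) = 1 + 1.4² + 2.2² + 2·[1.4·0.22 + 2.2·0.57 + 3.08·0.23] = 7.8 + 4.5408 = 12.3408.
Under uncorrelated errors the observed covariances equal the true-score covariances, so only the own-variance terms attenuate.
True-score variance = [0.73 + 1.4²·0.69 + 2.2²·0.76] + 4.5408 = 5.7608 + 4.5408 = 10.3016.
Reliability = 10.3016 / 12.3408 = 0.835.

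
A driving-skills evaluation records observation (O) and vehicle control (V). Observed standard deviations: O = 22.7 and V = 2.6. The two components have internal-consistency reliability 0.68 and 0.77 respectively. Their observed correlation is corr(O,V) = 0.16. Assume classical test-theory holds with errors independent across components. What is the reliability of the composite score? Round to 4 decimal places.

0.6923

Var(O+V) = 22.7² + 2.6² + 2·[22.7·2.6·0.16] = 522.05 + 18.8864 = 540.936.
With uncorrelated errors the cross-covariances are all true-score covariance, so they carry over unchanged; only the diagonal terms shrink to ρᵢσᵢ².
True-score variance = [22.7²·0.68 + 2.6²·0.77] + 18.8864 = 355.602 + 18.8864 = 374.489.
Reliability = 374.489 / 540.936 = 0.6923.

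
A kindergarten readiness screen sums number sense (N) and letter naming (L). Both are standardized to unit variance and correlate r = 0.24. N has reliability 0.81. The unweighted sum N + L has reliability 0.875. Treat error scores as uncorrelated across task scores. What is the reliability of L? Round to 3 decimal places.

Var(N+L) = 2 + 2·0.24 = 2.480.
True-score variance = ρ_N + ρ_L + 2·0.24, so 0.875 = (0.81 + ρ_L + 0.48) / 2.480.
ρ_L = 0.875·2.480 − 0.81 − 0.48 = 0.880.

0.880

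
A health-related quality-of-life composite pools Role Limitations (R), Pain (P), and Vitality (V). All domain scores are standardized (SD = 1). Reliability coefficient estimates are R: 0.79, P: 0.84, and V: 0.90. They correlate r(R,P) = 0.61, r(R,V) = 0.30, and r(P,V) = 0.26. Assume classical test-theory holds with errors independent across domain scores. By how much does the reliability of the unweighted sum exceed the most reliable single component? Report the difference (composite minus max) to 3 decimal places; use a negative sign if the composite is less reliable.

0.012

Var(sum) = 3 + 2.34 = 5.34; true-score variance = 2.53 + 2.34 = 4.87; composite reliability = 0.9120.
Max component reliability = 0.9000.
Difference = 0.9120 − 0.9000 = 0.012.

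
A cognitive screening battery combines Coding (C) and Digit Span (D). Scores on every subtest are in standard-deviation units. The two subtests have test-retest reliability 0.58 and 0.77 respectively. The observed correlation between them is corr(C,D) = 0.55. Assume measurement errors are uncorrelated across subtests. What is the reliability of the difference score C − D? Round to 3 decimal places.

0.278

Var(C−D) = 1 + 1 − 2·0.55 = 2 − 1.1 = 0.9.
Because errors are independent across components, Cov(Tᵢ,Tⱼ) = Cov(Xᵢ,Xⱼ); the off-diagonal part of the true-score variance is the same as above.
True-score variance = [0.58 + 0.77] − 1.1 = 1.35 − 1.1 = 0.25.
Reliability = 0.25 / 0.9 = 0.278.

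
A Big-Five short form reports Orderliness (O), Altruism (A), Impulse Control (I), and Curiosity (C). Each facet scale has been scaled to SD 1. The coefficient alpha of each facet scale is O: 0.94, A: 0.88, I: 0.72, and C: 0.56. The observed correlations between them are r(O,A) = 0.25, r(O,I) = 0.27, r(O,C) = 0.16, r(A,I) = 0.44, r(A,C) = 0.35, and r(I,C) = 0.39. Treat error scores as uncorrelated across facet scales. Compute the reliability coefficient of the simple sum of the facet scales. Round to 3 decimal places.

Var(O+A+I+C) = 4 + 2·[0.25 + 0.27 + 0.16 + 0.44 + 0.35 + 0.39] = 4 + 3.72 = 7.72.
Under uncorrelated errors the observed covariances equal the true-score covariances, so only the own-variance terms attenuate.
True-score variance = [0.94 + 0.88 + 0.72 + 0.56] + 3.72 = 3.1 + 3.72 = 6.82.
Reliability = 6.82 / 7.72 = 0.883.

0.883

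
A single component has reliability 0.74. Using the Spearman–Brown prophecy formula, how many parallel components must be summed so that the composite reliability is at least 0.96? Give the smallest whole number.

k ≥ ρ*(1−ρ₁)/(ρ₁(1−ρ*)) = 0.96·0.26 / (0.74·0.04) = 8.432.
Smallest integer k = 9.

9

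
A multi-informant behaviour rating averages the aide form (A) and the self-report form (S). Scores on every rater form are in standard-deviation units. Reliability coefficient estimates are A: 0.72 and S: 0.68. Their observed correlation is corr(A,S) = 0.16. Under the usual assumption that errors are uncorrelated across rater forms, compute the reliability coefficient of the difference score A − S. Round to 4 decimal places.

0.6429

Var(A−S) = 1 + 1 − 2·0.16 = 2 − 0.32 = 1.68.
Because errors are independent across components, Cov(Tᵢ,Tⱼ) = Cov(Xᵢ,Xⱼ); the off-diagonal part of the true-score variance is the same as above.
True-score variance = [0.72 + 0.68] − 0.32 = 1.4 − 0.32 = 1.08.
Reliability = 1.08 / 1.68 = 0.6429.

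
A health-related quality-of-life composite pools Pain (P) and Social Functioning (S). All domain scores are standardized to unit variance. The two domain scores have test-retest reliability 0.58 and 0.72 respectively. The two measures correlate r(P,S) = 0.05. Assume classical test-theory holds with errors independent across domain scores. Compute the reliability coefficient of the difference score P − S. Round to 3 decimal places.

Var(P−S) = 1 + 1 − 2·0.05 = 2 − 0.1 = 1.9.
Under uncorrelated errors the observed covariances equal the true-score covariances, so only the own-variance terms attenuate.
True-score variance = [0.58 + 0.72] − 0.1 = 1.3 − 0.1 = 1.2.
Reliability = 1.2 / 1.9 = 0.632.

0.632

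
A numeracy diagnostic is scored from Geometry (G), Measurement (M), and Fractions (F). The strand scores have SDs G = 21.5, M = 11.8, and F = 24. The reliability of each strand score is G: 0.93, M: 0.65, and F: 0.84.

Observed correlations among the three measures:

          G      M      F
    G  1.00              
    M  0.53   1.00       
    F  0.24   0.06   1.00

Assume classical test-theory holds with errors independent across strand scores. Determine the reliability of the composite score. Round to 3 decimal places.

0.900

Var(G+M+F) = 21.5² + 11.8² + 24² + 2·[21.5·11.8·0.53 + 21.5·24·0.24 + 11.8·24·0.06] = 1177.49 + 550.586 = 1728.08.
Under uncorrelated errors the observed covariances equal the true-score covariances, so only the own-variance terms attenuate.
True-score variance = [21.5²·0.93 + 11.8²·0.65 + 24²·0.84] + 550.586 = 1004.24 + 550.586 = 1554.82.
Reliability = 1554.82 / 1728.08 = 0.900.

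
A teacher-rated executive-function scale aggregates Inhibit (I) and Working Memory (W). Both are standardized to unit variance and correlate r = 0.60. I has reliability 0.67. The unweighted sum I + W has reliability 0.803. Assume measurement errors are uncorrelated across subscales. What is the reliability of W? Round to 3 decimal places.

0.700

Var(I+W) = 2 + 2·0.60 = 3.200.
True-score variance = ρ_I + ρ_W + 2·0.60, so 0.803 = (0.67 + ρ_W + 1.20) / 3.200.
ρ_W = 0.803·3.200 − 0.67 − 1.20 = 0.700.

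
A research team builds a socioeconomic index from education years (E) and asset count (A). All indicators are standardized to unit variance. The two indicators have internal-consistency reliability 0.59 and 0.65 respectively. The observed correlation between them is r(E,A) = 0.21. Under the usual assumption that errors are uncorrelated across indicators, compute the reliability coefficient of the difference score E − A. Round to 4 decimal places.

Var(E−A) = 1 + 1 − 2·0.21 = 2 − 0.42 = 1.58.
With uncorrelated errors the cross-covariances are all true-score covariance, so they carry over unchanged; only the diagonal terms shrink to ρᵢσᵢ².
True-score variance = [0.59 + 0.65] − 0.42 = 1.24 − 0.42 = 0.82.
Reliability = 0.82 / 1.58 = 0.5190.

0.5190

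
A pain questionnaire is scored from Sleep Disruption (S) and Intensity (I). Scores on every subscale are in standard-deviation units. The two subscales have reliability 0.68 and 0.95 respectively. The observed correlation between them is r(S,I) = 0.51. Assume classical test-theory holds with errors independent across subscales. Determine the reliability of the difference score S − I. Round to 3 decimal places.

0.622

Var(S−I) = 1 + 1 − 2·0.51 = 2 − 1.02 = 0.98.
Because errors are independent across components, Cov(Tᵢ,Tⱼ) = Cov(Xᵢ,Xⱼ); the off-diagonal part of the true-score variance is the same as above.
True-score variance = [0.68 + 0.95] − 1.02 = 1.63 − 1.02 = 0.61.
Reliability = 0.61 / 0.98 = 0.622.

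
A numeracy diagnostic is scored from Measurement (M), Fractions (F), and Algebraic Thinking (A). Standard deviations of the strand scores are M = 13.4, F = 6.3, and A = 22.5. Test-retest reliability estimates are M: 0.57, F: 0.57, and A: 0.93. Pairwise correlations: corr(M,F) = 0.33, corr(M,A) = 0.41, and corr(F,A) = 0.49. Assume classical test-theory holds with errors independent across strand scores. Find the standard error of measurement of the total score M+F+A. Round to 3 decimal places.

Var(total) = 725.5 + 441.862 = 1167.36.
True-score variance = 595.785 + 441.862 = 1037.65, so reliability = 0.8889.
Error variance = 1167.36 − 1037.65 = 129.715; SEM = √129.715 = 11.389.

11.389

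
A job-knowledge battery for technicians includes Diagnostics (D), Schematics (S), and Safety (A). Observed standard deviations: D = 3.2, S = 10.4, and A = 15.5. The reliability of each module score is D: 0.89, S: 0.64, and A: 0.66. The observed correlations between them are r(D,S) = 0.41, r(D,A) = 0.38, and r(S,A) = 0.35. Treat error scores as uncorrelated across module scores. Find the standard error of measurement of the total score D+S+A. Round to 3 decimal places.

11.034

Var(total) = 358.65 + 177.826 = 536.476.
True-score variance = 236.901 + 177.826 = 414.727, so reliability = 0.7731.
Error variance = 536.476 − 414.727 = 121.749; SEM = √121.749 = 11.034.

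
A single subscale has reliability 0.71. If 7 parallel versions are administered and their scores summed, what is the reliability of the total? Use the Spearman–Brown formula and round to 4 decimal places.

ρ_k = kρ / (1 + (k−1)ρ) = 7·0.71 / (1 + 6·0.71) = 4.970 / 5.260 = 0.9449.

0.9449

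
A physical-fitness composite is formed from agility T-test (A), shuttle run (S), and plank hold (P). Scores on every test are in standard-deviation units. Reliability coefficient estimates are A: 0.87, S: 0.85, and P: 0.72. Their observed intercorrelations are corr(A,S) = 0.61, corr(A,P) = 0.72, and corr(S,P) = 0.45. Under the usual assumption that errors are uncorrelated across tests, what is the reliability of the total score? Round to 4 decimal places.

Var(A+S+P) = 3 + 2·[0.61 + 0.72 + 0.45] = 3 + 3.56 = 6.56.
Because errors are independent across components, Cov(Tᵢ,Tⱼ) = Cov(Xᵢ,Xⱼ); the off-diagonal part of the true-score variance is the same as above.
True-score variance = [0.87 + 0.85 + 0.72] + 3.56 = 2.44 + 3.56 = 6.
Reliability = 6 / 6.56 = 0.9146.

0.9146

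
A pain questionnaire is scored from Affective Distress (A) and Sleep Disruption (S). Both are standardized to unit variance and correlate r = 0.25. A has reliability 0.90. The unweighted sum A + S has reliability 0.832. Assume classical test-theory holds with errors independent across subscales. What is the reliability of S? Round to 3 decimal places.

Var(A+S) = 2 + 2·0.25 = 2.500.
True-score variance = ρ_A + ρ_S + 2·0.25, so 0.832 = (0.90 + ρ_S + 0.50) / 2.500.
ρ_S = 0.832·2.500 − 0.90 − 0.50 = 0.680.

0.680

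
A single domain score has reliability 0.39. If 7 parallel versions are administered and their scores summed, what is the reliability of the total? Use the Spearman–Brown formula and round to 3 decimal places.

ρ_k = kρ / (1 + (k−1)ρ) = 7·0.39 / (1 + 6·0.39) = 2.730 / 3.340 = 0.817.

0.817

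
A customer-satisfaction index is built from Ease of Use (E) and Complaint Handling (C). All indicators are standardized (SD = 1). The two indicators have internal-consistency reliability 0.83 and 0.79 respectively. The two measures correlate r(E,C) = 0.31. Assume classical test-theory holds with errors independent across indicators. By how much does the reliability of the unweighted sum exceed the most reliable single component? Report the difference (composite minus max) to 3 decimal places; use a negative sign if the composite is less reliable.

0.025

Var(sum) = 2 + 0.62 = 2.62; true-score variance = 1.62 + 0.62 = 2.24; composite reliability = 0.8550.
Max component reliability = 0.8300.
Difference = 0.8550 − 0.8300 = 0.025.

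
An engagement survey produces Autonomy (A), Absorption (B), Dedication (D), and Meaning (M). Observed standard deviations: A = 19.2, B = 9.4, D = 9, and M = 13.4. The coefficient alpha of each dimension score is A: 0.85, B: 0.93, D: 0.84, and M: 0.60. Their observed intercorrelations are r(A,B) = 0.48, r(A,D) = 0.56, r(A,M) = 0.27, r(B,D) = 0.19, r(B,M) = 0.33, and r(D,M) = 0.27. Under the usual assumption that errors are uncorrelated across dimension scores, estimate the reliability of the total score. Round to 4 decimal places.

Var(A+B+D+M) = 19.2² + 9.4² + 9² + 13.4² + 2·[19.2·9.4·0.48 + 19.2·9·0.56 + 19.2·13.4·0.27 + 9.4·9·0.19 + 9.4·13.4·0.33 + 9·13.4·0.27] = 717.56 + 686.134 = 1403.69.
With uncorrelated errors the cross-covariances are all true-score covariance, so they carry over unchanged; only the diagonal terms shrink to ρᵢσᵢ².
True-score variance = [19.2²·0.85 + 9.4²·0.93 + 9²·0.84 + 13.4²·0.60] + 686.134 = 571.295 + 686.134 = 1257.43.
Reliability = 1257.43 / 1403.69 = 0.8958.

0.8958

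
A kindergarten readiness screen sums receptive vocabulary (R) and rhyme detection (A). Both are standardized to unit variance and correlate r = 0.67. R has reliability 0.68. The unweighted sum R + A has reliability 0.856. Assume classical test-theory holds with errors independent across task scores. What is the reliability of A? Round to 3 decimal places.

0.839

Var(R+A) = 2 + 2·0.67 = 3.340.
True-score variance = ρ_R + ρ_A + 2·0.67, so 0.856 = (0.68 + ρ_A + 1.34) / 3.340.
ρ_A = 0.856·3.340 − 0.68 − 1.34 = 0.839.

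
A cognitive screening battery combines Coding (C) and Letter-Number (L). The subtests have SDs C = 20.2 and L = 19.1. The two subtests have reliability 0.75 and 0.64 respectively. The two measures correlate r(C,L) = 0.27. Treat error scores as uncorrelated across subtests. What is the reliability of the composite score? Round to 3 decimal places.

0.762

Var(C+L) = 20.2² + 19.1² + 2·[20.2·19.1·0.27] = 772.85 + 208.343 = 981.193.
With uncorrelated errors the cross-covariances are all true-score covariance, so they carry over unchanged; only the diagonal terms shrink to ρᵢσᵢ².
True-score variance = [20.2²·0.75 + 19.1²·0.64] + 208.343 = 539.508 + 208.343 = 747.851.
Reliability = 747.851 / 981.193 = 0.762.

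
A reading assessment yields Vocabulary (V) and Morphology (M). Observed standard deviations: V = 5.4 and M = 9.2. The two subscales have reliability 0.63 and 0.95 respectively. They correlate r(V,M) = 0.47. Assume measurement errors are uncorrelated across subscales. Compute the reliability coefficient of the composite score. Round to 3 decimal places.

0.906

Var(V+M) = 5.4² + 9.2² + 2·[5.4·9.2·0.47] = 113.8 + 46.6992 = 160.499.
With uncorrelated errors the cross-covariances are all true-score covariance, so they carry over unchanged; only the diagonal terms shrink to ρᵢσᵢ².
True-score variance = [5.4²·0.63 + 9.2²·0.95] + 46.6992 = 98.7788 + 46.6992 = 145.478.
Reliability = 145.478 / 160.499 = 0.906.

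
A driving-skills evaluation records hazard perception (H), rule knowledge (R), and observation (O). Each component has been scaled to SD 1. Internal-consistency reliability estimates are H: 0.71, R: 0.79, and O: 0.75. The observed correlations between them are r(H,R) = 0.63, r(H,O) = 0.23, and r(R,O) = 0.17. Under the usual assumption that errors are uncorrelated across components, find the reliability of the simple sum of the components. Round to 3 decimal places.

Var(H+R+O) = 3 + 2·[0.63 + 0.23 + 0.17] = 3 + 2.06 = 5.06.
Under uncorrelated errors the observed covariances equal the true-score covariances, so only the own-variance terms attenuate.
True-score variance = [0.71 + 0.79 + 0.75] + 2.06 = 2.25 + 2.06 = 4.31.
Reliability = 4.31 / 5.06 = 0.852.

0.852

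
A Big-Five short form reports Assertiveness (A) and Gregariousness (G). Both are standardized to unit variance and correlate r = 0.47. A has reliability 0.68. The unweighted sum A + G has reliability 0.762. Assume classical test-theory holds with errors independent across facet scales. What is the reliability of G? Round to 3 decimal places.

0.620

Var(A+G) = 2 + 2·0.47 = 2.940.
True-score variance = ρ_A + ρ_G + 2·0.47, so 0.762 = (0.68 + ρ_G + 0.94) / 2.940.
ρ_G = 0.762·2.940 − 0.68 − 0.94 = 0.620.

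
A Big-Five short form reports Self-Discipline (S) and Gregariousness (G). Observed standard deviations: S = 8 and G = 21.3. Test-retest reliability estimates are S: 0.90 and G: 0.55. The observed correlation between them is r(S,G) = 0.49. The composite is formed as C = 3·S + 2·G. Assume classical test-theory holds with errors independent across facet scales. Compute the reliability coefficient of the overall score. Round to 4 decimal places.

Var(C) = 3²·8² + 2²·21.3² + 2·[6·8·21.3·0.49] = 2390.76 + 1001.95 = 3392.71.
With uncorrelated errors the cross-covariances are all true-score covariance, so they carry over unchanged; only the diagonal terms shrink to ρᵢσᵢ².
True-score variance = [3²·8²·0.90 + 2²·21.3²·0.55] + 1001.95 = 1516.52 + 1001.95 = 2518.47.
Reliability = 2518.47 / 3392.71 = 0.7423.

0.7423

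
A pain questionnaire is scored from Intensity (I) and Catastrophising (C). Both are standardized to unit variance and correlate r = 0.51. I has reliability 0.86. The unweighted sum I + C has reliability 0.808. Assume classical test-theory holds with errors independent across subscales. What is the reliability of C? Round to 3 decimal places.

Var(I+C) = 2 + 2·0.51 = 3.020.
True-score variance = ρ_I + ρ_C + 2·0.51, so 0.808 = (0.86 + ρ_C + 1.02) / 3.020.
ρ_C = 0.808·3.020 − 0.86 − 1.02 = 0.560.

0.560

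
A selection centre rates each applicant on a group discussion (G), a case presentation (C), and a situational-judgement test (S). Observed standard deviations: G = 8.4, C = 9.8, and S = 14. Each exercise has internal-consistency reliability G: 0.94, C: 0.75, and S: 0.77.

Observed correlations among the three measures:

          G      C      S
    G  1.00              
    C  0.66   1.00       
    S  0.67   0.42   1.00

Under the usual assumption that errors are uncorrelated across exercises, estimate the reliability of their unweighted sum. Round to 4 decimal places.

0.9015

Var(G+C+S) = 8.4² + 9.8² + 14² + 2·[8.4·9.8·0.66 + 8.4·14·0.67 + 9.8·14·0.42] = 362.6 + 381.494 = 744.094.
With uncorrelated errors the cross-covariances are all true-score covariance, so they carry over unchanged; only the diagonal terms shrink to ρᵢσᵢ².
True-score variance = [8.4²·0.94 + 9.8²·0.75 + 14²·0.77] + 381.494 = 289.276 + 381.494 = 670.771.
Reliability = 670.771 / 744.094 = 0.9015.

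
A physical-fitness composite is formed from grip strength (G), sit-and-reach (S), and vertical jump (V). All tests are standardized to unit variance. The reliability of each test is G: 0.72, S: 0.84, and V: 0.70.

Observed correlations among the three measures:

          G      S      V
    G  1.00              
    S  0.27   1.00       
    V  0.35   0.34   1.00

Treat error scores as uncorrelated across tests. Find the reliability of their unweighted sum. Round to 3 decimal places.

0.850

Var(G+S+V) = 3 + 2·[0.27 + 0.35 + 0.34] = 3 + 1.92 = 4.92.
With uncorrelated errors the cross-covariances are all true-score covariance, so they carry over unchanged; only the diagonal terms shrink to ρᵢσᵢ².
True-score variance = [0.72 + 0.84 + 0.70] + 1.92 = 2.26 + 1.92 = 4.18.
Reliability = 4.18 / 4.92 = 0.850.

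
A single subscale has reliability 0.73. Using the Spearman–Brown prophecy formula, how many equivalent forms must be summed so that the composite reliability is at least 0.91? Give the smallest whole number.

4

k ≥ ρ*(1−ρ₁)/(ρ₁(1−ρ*)) = 0.91·0.27 / (0.73·0.09) = 3.740.
Smallest integer k = 4.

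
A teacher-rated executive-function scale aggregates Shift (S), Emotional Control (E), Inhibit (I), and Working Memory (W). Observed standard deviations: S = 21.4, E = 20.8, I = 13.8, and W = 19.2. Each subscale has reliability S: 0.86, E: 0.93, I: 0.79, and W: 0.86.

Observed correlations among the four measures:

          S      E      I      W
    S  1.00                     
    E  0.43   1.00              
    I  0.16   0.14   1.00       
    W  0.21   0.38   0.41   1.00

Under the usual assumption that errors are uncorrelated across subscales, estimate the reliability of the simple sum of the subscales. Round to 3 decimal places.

0.931

Var(S+E+I+W) = 21.4² + 20.8² + 13.8² + 19.2² + 2·[21.4·20.8·0.43 + 21.4·13.8·0.16 + 21.4·19.2·0.21 + 20.8·13.8·0.14 + 20.8·19.2·0.38 + 13.8·19.2·0.41] = 1449.68 + 1251.03 = 2700.71.
Under uncorrelated errors the observed covariances equal the true-score covariances, so only the own-variance terms attenuate.
True-score variance = [21.4²·0.86 + 20.8²·0.93 + 13.8²·0.79 + 19.2²·0.86] + 1251.03 = 1263.68 + 1251.03 = 2514.71.
Reliability = 2514.71 / 2700.71 = 0.931.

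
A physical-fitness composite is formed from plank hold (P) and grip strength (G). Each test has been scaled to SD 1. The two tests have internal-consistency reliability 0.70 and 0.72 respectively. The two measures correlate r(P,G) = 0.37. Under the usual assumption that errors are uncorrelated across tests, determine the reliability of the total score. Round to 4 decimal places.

0.7883

Var(P+G) = 2 + 2·[0.37] = 2 + 0.74 = 2.74.
With uncorrelated errors the cross-covariances are all true-score covariance, so they carry over unchanged; only the diagonal terms shrink to ρᵢσᵢ².
True-score variance = [0.70 + 0.72] + 0.74 = 1.42 + 0.74 = 2.16.
Reliability = 2.16 / 2.74 = 0.7883.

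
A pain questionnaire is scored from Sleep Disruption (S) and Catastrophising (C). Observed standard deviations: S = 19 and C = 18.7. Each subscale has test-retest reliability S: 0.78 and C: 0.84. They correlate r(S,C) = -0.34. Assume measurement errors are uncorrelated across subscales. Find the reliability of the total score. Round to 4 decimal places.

Var(S+C) = 19² + 18.7² + 2·[19·18.7·(-0.34)] = 710.69 − 241.604 = 469.086.
Because errors are independent across components, Cov(Tᵢ,Tⱼ) = Cov(Xᵢ,Xⱼ); the off-diagonal part of the true-score variance is the same as above.
True-score variance = [19²·0.78 + 18.7²·0.84] − 241.604 = 575.32 − 241.604 = 333.716.
Reliability = 333.716 / 469.086 = 0.7114.

0.7114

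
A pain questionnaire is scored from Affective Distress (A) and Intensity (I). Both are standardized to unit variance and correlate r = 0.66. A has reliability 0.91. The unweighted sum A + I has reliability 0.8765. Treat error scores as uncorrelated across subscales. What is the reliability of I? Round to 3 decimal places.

Var(A+I) = 2 + 2·0.66 = 3.320.
True-score variance = ρ_A + ρ_I + 2·0.66, so 0.8765 = (0.91 + ρ_I + 1.32) / 3.320.
ρ_I = 0.8765·3.320 − 0.91 − 1.32 = 0.680.

0.680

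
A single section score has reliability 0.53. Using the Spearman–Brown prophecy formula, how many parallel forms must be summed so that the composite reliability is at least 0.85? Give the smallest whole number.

k ≥ ρ*(1−ρ₁)/(ρ₁(1−ρ*)) = 0.85·0.47 / (0.53·0.15) = 5.025.
Smallest integer k = 6.

6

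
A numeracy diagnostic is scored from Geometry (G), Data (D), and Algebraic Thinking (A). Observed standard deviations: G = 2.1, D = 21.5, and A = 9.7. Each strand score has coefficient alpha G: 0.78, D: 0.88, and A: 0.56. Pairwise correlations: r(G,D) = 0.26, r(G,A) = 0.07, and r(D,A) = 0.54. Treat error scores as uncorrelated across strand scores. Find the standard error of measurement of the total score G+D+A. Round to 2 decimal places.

Var(total) = 560.75 + 251.564 = 812.314.
True-score variance = 462.91 + 251.564 = 714.474, so reliability = 0.8796.
Error variance = 812.314 − 714.474 = 97.8398; SEM = √97.8398 = 9.89.

9.89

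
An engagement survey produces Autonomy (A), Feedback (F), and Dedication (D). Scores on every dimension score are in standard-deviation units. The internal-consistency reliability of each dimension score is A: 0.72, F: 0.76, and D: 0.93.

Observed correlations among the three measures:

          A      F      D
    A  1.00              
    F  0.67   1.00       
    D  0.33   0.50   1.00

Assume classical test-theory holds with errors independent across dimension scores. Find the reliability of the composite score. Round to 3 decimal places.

Var(A+F+D) = 3 + 2·[0.67 + 0.33 + 0.50] = 3 + 3 = 6.
Under uncorrelated errors the observed covariances equal the true-score covariances, so only the own-variance terms attenuate.
True-score variance = [0.72 + 0.76 + 0.93] + 3 = 2.41 + 3 = 5.41.
Reliability = 5.41 / 6 = 0.902.

0.902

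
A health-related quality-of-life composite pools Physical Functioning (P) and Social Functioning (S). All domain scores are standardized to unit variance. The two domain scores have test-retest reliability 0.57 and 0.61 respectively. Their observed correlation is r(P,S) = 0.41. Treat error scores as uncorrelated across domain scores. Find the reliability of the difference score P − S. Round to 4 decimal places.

0.3051

Var(P−S) = 1 + 1 − 2·0.41 = 2 − 0.82 = 1.18.
Because errors are independent across components, Cov(Tᵢ,Tⱼ) = Cov(Xᵢ,Xⱼ); the off-diagonal part of the true-score variance is the same as above.
True-score variance = [0.57 + 0.61] − 0.82 = 1.18 − 0.82 = 0.36.
Reliability = 0.36 / 1.18 = 0.3051.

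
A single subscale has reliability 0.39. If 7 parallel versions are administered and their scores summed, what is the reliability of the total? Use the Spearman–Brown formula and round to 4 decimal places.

0.8174

ρ_k = kρ / (1 + (k−1)ρ) = 7·0.39 / (1 + 6·0.39) = 2.730 / 3.340 = 0.8174.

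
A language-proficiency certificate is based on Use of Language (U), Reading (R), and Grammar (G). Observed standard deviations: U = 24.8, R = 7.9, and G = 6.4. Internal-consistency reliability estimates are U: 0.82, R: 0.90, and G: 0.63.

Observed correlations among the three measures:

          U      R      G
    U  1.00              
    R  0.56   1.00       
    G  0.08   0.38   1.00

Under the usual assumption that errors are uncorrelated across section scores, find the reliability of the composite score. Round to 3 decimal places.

Var(U+R+G) = 24.8² + 7.9² + 6.4² + 2·[24.8·7.9·0.56 + 24.8·6.4·0.08 + 7.9·6.4·0.38] = 718.41 + 283.251 = 1001.66.
Because errors are independent across components, Cov(Tᵢ,Tⱼ) = Cov(Xᵢ,Xⱼ); the off-diagonal part of the true-score variance is the same as above.
True-score variance = [24.8²·0.82 + 7.9²·0.90 + 6.4²·0.63] + 283.251 = 586.307 + 283.251 = 869.558.
Reliability = 869.558 / 1001.66 = 0.868.

0.868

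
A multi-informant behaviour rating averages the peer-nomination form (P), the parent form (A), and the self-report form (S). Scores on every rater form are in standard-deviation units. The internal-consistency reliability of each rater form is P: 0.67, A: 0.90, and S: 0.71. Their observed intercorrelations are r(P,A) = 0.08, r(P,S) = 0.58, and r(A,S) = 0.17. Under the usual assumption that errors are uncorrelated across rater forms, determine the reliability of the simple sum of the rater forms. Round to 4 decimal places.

Var(P+A+S) = 3 + 2·[0.08 + 0.58 + 0.17] = 3 + 1.66 = 4.66.
Because errors are independent across components, Cov(Tᵢ,Tⱼ) = Cov(Xᵢ,Xⱼ); the off-diagonal part of the true-score variance is the same as above.
True-score variance = [0.67 + 0.90 + 0.71] + 1.66 = 2.28 + 1.66 = 3.94.
Reliability = 3.94 / 4.66 = 0.8455.

0.8455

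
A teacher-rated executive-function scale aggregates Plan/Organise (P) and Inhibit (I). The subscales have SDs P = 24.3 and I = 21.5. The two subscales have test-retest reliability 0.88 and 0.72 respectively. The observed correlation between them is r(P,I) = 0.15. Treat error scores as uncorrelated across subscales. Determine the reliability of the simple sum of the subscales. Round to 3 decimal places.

0.834

Var(P+I) = 24.3² + 21.5² + 2·[24.3·21.5·0.15] = 1052.74 + 156.735 = 1209.47.
Under uncorrelated errors the observed covariances equal the true-score covariances, so only the own-variance terms attenuate.
True-score variance = [24.3²·0.88 + 21.5²·0.72] + 156.735 = 852.451 + 156.735 = 1009.19.
Reliability = 1009.19 / 1209.47 = 0.834.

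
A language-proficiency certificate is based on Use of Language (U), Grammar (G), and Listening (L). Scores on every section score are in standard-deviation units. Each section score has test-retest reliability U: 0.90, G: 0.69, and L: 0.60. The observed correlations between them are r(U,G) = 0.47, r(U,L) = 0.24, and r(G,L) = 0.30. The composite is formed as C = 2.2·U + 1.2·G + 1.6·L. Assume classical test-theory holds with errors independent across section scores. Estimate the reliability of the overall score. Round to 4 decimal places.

0.8620

Var(C) = 2.2² + 1.2² + 1.6² + 2·[2.64·0.47 + 3.52·0.24 + 1.92·0.30] = 8.84 + 5.3232 = 14.1632.
With uncorrelated errors the cross-covariances are all true-score covariance, so they carry over unchanged; only the diagonal terms shrink to ρᵢσᵢ².
True-score variance = [2.2²·0.90 + 1.2²·0.69 + 1.6²·0.60] + 5.3232 = 6.8856 + 5.3232 = 12.2088.
Reliability = 12.2088 / 14.1632 = 0.8620.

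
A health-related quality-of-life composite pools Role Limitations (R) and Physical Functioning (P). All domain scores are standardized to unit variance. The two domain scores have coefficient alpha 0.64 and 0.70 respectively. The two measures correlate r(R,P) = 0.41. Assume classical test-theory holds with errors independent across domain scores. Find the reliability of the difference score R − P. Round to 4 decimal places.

Var(R−P) = 1 + 1 − 2·0.41 = 2 − 0.82 = 1.18.
With uncorrelated errors the cross-covariances are all true-score covariance, so they carry over unchanged; only the diagonal terms shrink to ρᵢσᵢ².
True-score variance = [0.64 + 0.70] − 0.82 = 1.34 − 0.82 = 0.52.
Reliability = 0.52 / 1.18 = 0.4407.

0.4407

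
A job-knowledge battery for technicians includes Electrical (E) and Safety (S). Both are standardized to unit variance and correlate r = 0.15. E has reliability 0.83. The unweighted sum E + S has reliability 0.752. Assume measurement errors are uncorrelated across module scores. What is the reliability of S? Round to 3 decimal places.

Var(E+S) = 2 + 2·0.15 = 2.300.
True-score variance = ρ_E + ρ_S + 2·0.15, so 0.752 = (0.83 + ρ_S + 0.30) / 2.300.
ρ_S = 0.752·2.300 − 0.83 − 0.30 = 0.600.

0.600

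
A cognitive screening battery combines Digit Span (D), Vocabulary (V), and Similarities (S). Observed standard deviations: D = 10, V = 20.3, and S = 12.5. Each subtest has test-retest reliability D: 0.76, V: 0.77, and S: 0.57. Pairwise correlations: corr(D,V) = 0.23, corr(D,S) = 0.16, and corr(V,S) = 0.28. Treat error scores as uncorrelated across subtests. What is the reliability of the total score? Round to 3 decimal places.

0.803

Var(D+V+S) = 10² + 20.3² + 12.5² + 2·[10·20.3·0.23 + 10·12.5·0.16 + 20.3·12.5·0.28] = 668.34 + 275.48 = 943.82.
Under uncorrelated errors the observed covariances equal the true-score covariances, so only the own-variance terms attenuate.
True-score variance = [10²·0.76 + 20.3²·0.77 + 12.5²·0.57] + 275.48 = 482.372 + 275.48 = 757.852.
Reliability = 757.852 / 943.82 = 0.803.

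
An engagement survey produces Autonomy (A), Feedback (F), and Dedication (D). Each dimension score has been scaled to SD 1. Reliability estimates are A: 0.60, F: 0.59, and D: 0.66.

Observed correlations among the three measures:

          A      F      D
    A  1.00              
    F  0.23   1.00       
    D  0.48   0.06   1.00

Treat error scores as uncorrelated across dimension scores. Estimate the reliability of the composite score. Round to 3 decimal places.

Var(A+F+D) = 3 + 2·[0.23 + 0.48 + 0.06] = 3 + 1.54 = 4.54.
Under uncorrelated errors the observed covariances equal the true-score covariances, so only the own-variance terms attenuate.
True-score variance = [0.60 + 0.59 + 0.66] + 1.54 = 1.85 + 1.54 = 3.39.
Reliability = 3.39 / 4.54 = 0.747.

0.747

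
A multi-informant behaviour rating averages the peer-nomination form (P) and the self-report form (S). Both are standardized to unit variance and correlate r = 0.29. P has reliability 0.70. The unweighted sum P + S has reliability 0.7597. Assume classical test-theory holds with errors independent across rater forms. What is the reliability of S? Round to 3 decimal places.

Var(P+S) = 2 + 2·0.29 = 2.580.
True-score variance = ρ_P + ρ_S + 2·0.29, so 0.7597 = (0.70 + ρ_S + 0.58) / 2.580.
ρ_S = 0.7597·2.580 − 0.70 − 0.58 = 0.680.

0.680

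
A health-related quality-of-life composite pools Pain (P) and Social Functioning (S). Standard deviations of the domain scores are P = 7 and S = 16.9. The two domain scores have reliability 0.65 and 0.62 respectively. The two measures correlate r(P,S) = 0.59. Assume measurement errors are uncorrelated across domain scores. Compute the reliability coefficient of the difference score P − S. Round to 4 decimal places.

Var(P−S) = 7² + 16.9² − 2·7·16.9·0.59 = 334.61 − 139.594 = 195.016.
Under uncorrelated errors the observed covariances equal the true-score covariances, so only the own-variance terms attenuate.
True-score variance = [7²·0.65 + 16.9²·0.62] − 139.594 = 208.928 − 139.594 = 69.3342.
Reliability = 69.3342 / 195.016 = 0.3555.

0.3555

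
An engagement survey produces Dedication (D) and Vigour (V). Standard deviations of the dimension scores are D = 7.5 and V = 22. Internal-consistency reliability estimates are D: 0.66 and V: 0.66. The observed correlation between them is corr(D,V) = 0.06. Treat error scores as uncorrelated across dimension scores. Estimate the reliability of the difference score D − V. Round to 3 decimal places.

Var(D−V) = 7.5² + 22² − 2·7.5·22·0.06 = 540.25 − 19.8 = 520.45.
With uncorrelated errors the cross-covariances are all true-score covariance, so they carry over unchanged; only the diagonal terms shrink to ρᵢσᵢ².
True-score variance = [7.5²·0.66 + 22²·0.66] − 19.8 = 356.565 − 19.8 = 336.765.
Reliability = 336.765 / 520.45 = 0.647.

0.647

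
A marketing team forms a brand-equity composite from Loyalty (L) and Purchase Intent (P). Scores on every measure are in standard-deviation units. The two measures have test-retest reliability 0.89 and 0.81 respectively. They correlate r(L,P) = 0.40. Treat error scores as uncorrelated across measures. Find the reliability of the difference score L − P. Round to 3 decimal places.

Var(L−P) = 1 + 1 − 2·0.40 = 2 − 0.8 = 1.2.
With uncorrelated errors the cross-covariances are all true-score covariance, so they carry over unchanged; only the diagonal terms shrink to ρᵢσᵢ².
True-score variance = [0.89 + 0.81] − 0.8 = 1.7 − 0.8 = 0.9.
Reliability = 0.9 / 1.2 = 0.750.

0.750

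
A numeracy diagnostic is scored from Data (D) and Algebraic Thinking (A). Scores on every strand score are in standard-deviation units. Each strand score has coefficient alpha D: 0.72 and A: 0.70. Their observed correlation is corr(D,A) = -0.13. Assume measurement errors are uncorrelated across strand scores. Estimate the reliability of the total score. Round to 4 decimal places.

0.6667

Var(D+A) = 2 + 2·[(-0.13)] = 2 − 0.26 = 1.74.
With uncorrelated errors the cross-covariances are all true-score covariance, so they carry over unchanged; only the diagonal terms shrink to ρᵢσᵢ².
True-score variance = [0.72 + 0.70] − 0.26 = 1.42 − 0.26 = 1.16.
Reliability = 1.16 / 1.74 = 0.6667.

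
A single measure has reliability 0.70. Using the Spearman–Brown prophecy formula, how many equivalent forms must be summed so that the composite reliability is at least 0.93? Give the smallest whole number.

6

k ≥ ρ*(1−ρ₁)/(ρ₁(1−ρ*)) = 0.93·0.30 / (0.70·0.07) = 5.694.
Smallest integer k = 6.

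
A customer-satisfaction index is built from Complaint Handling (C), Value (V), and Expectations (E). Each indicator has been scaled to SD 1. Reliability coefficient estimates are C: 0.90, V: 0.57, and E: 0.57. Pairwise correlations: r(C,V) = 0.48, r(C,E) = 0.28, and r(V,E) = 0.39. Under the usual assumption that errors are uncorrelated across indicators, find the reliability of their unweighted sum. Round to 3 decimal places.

Var(C+V+E) = 3 + 2·[0.48 + 0.28 + 0.39] = 3 + 2.3 = 5.3.
Under uncorrelated errors the observed covariances equal the true-score covariances, so only the own-variance terms attenuate.
True-score variance = [0.90 + 0.57 + 0.57] + 2.3 = 2.04 + 2.3 = 4.34.
Reliability = 4.34 / 5.3 = 0.819.

0.819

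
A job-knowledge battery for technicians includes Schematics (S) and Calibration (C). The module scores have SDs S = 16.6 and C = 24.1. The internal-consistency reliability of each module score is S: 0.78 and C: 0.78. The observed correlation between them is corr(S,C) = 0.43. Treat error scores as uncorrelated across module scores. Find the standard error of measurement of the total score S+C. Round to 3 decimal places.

Var(total) = 856.37 + 344.052 = 1200.42.
True-score variance = 667.969 + 344.052 = 1012.02, so reliability = 0.8431.
Error variance = 1200.42 − 1012.02 = 188.401; SEM = √188.401 = 13.726.

13.726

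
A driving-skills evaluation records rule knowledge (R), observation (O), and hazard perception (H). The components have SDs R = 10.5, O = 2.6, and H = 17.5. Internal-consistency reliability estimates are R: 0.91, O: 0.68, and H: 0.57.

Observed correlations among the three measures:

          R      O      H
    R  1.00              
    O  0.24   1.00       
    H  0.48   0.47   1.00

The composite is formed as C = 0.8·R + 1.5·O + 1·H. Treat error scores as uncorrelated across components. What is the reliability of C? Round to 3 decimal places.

0.767

Var(C) = 0.8²·10.5² + 1.5²·2.6² + 17.5² + 2·[1.2·10.5·2.6·0.24 + 0.8·10.5·17.5·0.48 + 1.5·2.6·17.5·0.47] = 392.02 + 221 = 613.02.
With uncorrelated errors the cross-covariances are all true-score covariance, so they carry over unchanged; only the diagonal terms shrink to ρᵢσᵢ².
True-score variance = [0.8²·10.5²·0.91 + 1.5²·2.6²·0.68 + 17.5²·0.57] + 221 = 249.115 + 221 = 470.115.
Reliability = 470.115 / 613.02 = 0.767.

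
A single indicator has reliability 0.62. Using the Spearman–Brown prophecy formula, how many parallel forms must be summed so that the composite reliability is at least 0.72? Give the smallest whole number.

k ≥ ρ*(1−ρ₁)/(ρ₁(1−ρ*)) = 0.72·0.38 / (0.62·0.28) = 1.576.
Smallest integer k = 2.

2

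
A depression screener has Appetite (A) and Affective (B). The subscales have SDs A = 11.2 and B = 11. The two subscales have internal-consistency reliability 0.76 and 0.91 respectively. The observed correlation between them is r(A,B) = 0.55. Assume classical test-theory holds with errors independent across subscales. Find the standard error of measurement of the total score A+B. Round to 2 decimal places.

6.40

Var(total) = 246.44 + 135.52 = 381.96.
True-score variance = 205.444 + 135.52 = 340.964, so reliability = 0.8927.
Error variance = 381.96 − 340.964 = 40.9956; SEM = √40.9956 = 6.40.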